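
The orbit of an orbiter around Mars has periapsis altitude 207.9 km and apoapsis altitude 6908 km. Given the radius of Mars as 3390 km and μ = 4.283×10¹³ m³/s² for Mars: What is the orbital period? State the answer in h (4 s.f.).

r_p = 3390 + 207.9 = 3597.9 km = 3.5979×10⁶ m.
r_a = 3390 + 6908 = 10298 km = 1.0298×10⁷ m.
Semi-major axis a = (r_p + r_a)/2 = (3597.9 + 10298)/2 = 6947.9 km = 6.948×10⁶ m.
By Kepler's third law T = 2π√(a³/μ) = 2π × 2.798×10³ = 1.758×10⁴ s.
= 4.884 h.

T ≈ 4.884 h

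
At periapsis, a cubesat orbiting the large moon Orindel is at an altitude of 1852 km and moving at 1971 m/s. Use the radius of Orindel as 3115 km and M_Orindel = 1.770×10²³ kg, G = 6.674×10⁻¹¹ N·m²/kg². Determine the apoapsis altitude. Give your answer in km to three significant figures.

apoapsis altitude ≈ 19000 km

μ = GM = 6.674×10⁻¹¹ × 1.770×10²³ = 1.181×10¹³ m³/s².
r_p = 3115 + 1852 = 4967.0 km = 4.967×10⁶ m.
Specific energy ε = v²/2 − μ/r = -4.359×10⁵ J/kg, so a = −μ/(2ε) = 1.355×10⁷ m.
The apsides satisfy r_p + r_a = 2a, so the apoapsis radius is 2a − r_p = 2.213×10⁷ m = 22135 km.
Apoapsis altitude = 22135 − 3115 = 19020 km.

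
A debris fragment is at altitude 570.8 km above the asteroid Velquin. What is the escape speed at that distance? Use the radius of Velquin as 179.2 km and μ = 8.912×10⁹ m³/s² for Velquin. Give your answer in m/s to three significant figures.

r = 179.2 + 570.8 = 750.00 km = 7.5000×10⁵ m.
Escape speed v_esc = √(2μ/r) = √(2 × 8.912×10⁹ / 7.500×10⁵) = √(2.377×10⁴) = 154.2 m/s.

v_esc ≈ 154 m/s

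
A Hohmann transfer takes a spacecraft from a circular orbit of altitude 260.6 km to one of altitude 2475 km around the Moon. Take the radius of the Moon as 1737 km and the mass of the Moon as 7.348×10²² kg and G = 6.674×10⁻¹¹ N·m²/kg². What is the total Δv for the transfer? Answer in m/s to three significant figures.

Δv_total ≈ 472 m/s

μ = GM = 6.674×10⁻¹¹ × 7.348×10²² = 4.904×10¹² m³/s².
r₁ = 1737 + 260.6 = 1997.6 km = 1.9976×10⁶ m.
r₂ = 1737 + 2475 = 4212.0 km = 4.2120×10⁶ m.
Transfer ellipse a_t = (r₁ + r₂)/2 = 3.105×10⁶ m.
At r₁: circular v_c1 = √(μ/r₁) = 1567 m/s; transfer-perilune v_p = √[μ(2/r₁ − 1/a_t)] = 1825 m/s.
Δv₁ = v_p − v_c1 = 258.1 m/s.
At r₂: circular v_c2 = √(μ/r₂) = 1079 m/s; transfer-apolune v_a = √[μ(2/r₂ − 1/a_t)] = 865.5 m/s.
Δv₂ = v_c2 − v_a = 213.5 m/s.
Total Δv = Δv₁ + Δv₂ = 471.6 m/s.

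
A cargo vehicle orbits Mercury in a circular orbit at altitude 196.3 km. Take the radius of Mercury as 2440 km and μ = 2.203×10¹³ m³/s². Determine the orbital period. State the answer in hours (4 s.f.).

T ≈ 1.592 hours

r = 2440 + 196.3 = 2636.3 km = 2.6363×10⁶ m.
Kepler's third law: T = 2π√(r³/μ) = 2π√((2.636×10⁶)³ / 2.203×10¹³).
r³/μ = 8.317×10⁵ s², so T = 2π × 9.120×10² = 5.730×10³ s.
Converting: 5.730×10³ s ÷ 3600 = 1.592 hours.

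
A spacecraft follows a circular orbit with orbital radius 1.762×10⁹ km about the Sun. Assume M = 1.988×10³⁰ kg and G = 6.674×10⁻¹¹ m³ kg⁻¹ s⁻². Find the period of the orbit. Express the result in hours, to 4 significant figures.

T ≈ 354400 hours

μ = GM = 6.674×10⁻¹¹ × 1.988×10³⁰ = 1.327×10²⁰ m³/s².
r = 1.762×10⁹ km = 1.762×10¹² m.
Kepler's third law: T = 2π√(r³/μ) = 2π√((1.762×10¹²)³ / 1.327×10²⁰).
r³/μ = 4.123×10¹⁶ s², so T = 2π × 2.031×10⁸ = 1.276×10⁹ s.
Converting: 1.276×10⁹ s ÷ 3600 = 3.544×10⁵ hours.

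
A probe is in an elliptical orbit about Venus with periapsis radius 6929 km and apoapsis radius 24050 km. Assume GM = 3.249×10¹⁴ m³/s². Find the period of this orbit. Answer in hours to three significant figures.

T ≈ 5.90 hours

Semi-major axis a = (r_p + r_a)/2 = (6929.0 + 24050)/2 = 15490 km = 1.549×10⁷ m.
By Kepler's third law T = 2π√(a³/μ) = 2π × 3.382×10³ = 2.125×10⁴ s.
= 5.903 hours.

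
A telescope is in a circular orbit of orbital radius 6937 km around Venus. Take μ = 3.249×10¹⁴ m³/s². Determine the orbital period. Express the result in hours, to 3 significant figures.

T ≈ 1.77 hours

r = 6937 km = 6.937×10⁶ m.
Kepler's third law: T = 2π√(r³/μ) = 2π√((6.937×10⁶)³ / 3.249×10¹⁴).
r³/μ = 1.027×10⁶ s², so T = 2π × 1.014×10³ = 6.369×10³ s.
Converting: 6.369×10³ s ÷ 3600 = 1.769 hours.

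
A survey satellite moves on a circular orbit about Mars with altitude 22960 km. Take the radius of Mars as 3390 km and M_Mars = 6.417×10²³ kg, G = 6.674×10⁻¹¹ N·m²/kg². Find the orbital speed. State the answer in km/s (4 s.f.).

μ = GM = 6.674×10⁻¹¹ × 6.417×10²³ = 4.283×10¹³ m³/s².
r = 3390 + 22960 = 26350 km = 2.6350×10⁷ m.
For a circular orbit v = √(μ/r) = √(4.283×10¹³ / 2.635×10⁷) = √(1.625×10⁶) = 1275 m/s.
That is 1.275 km/s.

v ≈ 1.275 km/s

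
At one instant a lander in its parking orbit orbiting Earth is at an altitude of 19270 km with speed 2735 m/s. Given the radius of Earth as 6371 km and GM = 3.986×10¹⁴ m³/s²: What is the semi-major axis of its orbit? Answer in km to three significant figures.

a ≈ 16900 km

r = 6371 + 19270 = 25641 km = 2.564×10⁷ m.
Vis-viva rearranged: 1/a = 2/r − v²/μ = 7.800×10⁻⁸ − 1.877×10⁻⁸ = 5.923×10⁻⁸ m⁻¹.
a = 1.688×10⁷ m = 16882 km.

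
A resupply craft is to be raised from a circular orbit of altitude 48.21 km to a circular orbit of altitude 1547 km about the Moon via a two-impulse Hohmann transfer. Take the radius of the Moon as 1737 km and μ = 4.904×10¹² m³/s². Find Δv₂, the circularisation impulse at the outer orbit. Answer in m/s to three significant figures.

Δv ≈ 196 m/s

r₁ = 1737 + 48.21 = 1785.2 km = 1.7852×10⁶ m.
r₂ = 1737 + 1547 = 3284.0 km = 3.2840×10⁶ m.
Transfer ellipse a_t = (r₁ + r₂)/2 = 2.535×10⁶ m.
At r₁: circular v_c1 = √(μ/r₁) = 1657 m/s; transfer-perilune v_p = √[μ(2/r₁ − 1/a_t)] = 1887 m/s.
At r₂: circular v_c2 = √(μ/r₂) = 1222 m/s; transfer-apolune v_a = √[μ(2/r₂ − 1/a_t)] = 1026 m/s.
Δv₂ = v_c2 − v_a = 196.4 m/s.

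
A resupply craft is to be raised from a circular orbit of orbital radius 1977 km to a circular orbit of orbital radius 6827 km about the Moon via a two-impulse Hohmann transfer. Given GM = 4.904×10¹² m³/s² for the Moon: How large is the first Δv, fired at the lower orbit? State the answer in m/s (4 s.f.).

r₁ = 1977 km = 1.977×10⁶ m.
r₂ = 6827 km = 6.827×10⁶ m.
Transfer ellipse a_t = (r₁ + r₂)/2 = 4.402×10⁶ m.
At r₁: circular v_c1 = √(μ/r₁) = 1575 m/s; transfer-perilune v_p = √[μ(2/r₁ − 1/a_t)] = 1961 m/s.
Δv₁ = v_p − v_c1 = 386.4 m/s.

Δv ≈ 386.4 m/s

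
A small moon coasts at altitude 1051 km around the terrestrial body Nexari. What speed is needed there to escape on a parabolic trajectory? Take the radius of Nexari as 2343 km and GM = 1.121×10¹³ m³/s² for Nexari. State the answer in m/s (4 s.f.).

v_esc ≈ 2570 m/s

r = 2343 + 1051 = 3394.0 km = 3.3940×10⁶ m.
Escape speed v_esc = √(2μ/r) = √(2 × 1.121×10¹³ / 3.394×10⁶) = √(6.606×10⁶) = 2570 m/s.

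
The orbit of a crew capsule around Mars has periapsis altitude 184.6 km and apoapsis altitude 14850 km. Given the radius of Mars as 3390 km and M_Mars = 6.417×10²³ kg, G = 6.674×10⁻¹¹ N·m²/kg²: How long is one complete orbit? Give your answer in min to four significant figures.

T ≈ 576.4 min

μ = GM = 6.674×10⁻¹¹ × 6.417×10²³ = 4.283×10¹³ m³/s².
r_p = 3390 + 184.6 = 3574.6 km = 3.5746×10⁶ m.
r_a = 3390 + 14850 = 18240 km = 1.8240×10⁷ m.
Semi-major axis a = (r_p + r_a)/2 = (3574.6 + 18240)/2 = 10907 km = 1.091×10⁷ m.
By Kepler's third law T = 2π√(a³/μ) = 2π × 5.504×10³ = 3.459×10⁴ s.
= 576.4 min.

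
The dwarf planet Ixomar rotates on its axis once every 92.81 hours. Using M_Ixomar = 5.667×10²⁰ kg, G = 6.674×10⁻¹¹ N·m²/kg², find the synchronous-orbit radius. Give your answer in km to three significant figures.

r_sync ≈ 4750 km

μ = GM = 6.674×10⁻¹¹ × 5.667×10²⁰ = 3.782×10¹⁰ m³/s².
T = 92.81 hours = 3.341×10⁵ s.
A synchronous orbit has period T, so by Kepler's third law a = (μT²/4π²)^(1/3).
μT²/4π² = 3.782×10¹⁰ × (3.341×10⁵)² / 39.48 = 1.069×10²⁰ m³.
a = 4.747×10⁶ m = 4746.7 km.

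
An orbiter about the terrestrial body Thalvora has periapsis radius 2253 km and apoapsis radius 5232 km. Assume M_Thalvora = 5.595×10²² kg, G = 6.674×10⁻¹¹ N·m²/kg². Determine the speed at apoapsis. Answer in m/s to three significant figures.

μ = GM = 6.674×10⁻¹¹ × 5.595×10²² = 3.734×10¹² m³/s².
Semi-major axis a = (r_p + r_a)/2 = 3742.5 km = 3.742×10⁶ m.
Vis-viva: v² = μ(2/r − 1/a) = 3.734×10¹² × (3.823×10⁻⁷ − 2.672×10⁻⁷) = 4.297×10⁵ m²/s².
v = 655.5 m/s.

v ≈ 655 m/s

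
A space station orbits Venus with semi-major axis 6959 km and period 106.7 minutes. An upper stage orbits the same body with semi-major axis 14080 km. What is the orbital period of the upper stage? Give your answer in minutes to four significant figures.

Kepler's third law: T² ∝ a³, so T₂ = T₁ (a₂/a₁)^(3/2).
a₂/a₁ = 2.023, (a₂/a₁)^(3/2) = 2.878.
T₂ = 106.7 × 2.878 = 307.1 minutes.

T₂ ≈ 307.1 minutes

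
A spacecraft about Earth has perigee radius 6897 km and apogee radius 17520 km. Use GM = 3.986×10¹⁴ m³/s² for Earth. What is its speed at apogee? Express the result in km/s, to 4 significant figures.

v ≈ 3.585 km/s

Semi-major axis a = (r_p + r_a)/2 = 12208 km = 1.221×10⁷ m.
Vis-viva: v² = μ(2/r − 1/a) = 3.986×10¹⁴ × (1.142×10⁻⁷ − 8.191×10⁻⁸) = 1.285×10⁷ m²/s².
v = 3585 m/s = 3.585 km/s.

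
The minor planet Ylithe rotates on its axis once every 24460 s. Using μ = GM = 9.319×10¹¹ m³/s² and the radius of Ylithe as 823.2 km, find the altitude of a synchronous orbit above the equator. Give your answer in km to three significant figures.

A synchronous orbit has period T, so by Kepler's third law a = (μT²/4π²)^(1/3).
μT²/4π² = 9.319×10¹¹ × (2.446×10⁴)² / 39.48 = 1.412×10¹⁹ m³.
a = 2.417×10⁶ m = 2417.2 km.
Altitude h = a − R = 2417.2 − 823.2 = 1594.0 km.

h_sync ≈ 1590 km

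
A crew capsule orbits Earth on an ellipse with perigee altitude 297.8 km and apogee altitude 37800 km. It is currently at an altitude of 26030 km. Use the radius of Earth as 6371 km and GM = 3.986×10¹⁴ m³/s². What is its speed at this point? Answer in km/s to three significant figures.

r_p = 6371 + 297.8 = 6668.8 km = 6.6688×10⁶ m.
r_a = 6371 + 37800 = 44171 km = 4.4171×10⁷ m.
r = 6371 + 26030 = 32401 km = 3.240×10⁷ m.
Semi-major axis a = (r_p + r_a)/2 = 25420 km = 2.542×10⁷ m.
Vis-viva: v² = μ(2/r − 1/a) = 3.986×10¹⁴ × (6.173×10⁻⁸ − 3.934×10⁻⁸) = 8.924×10⁶ m²/s².
v = 2987 m/s = 2.987 km/s.

v ≈ 2.99 km/s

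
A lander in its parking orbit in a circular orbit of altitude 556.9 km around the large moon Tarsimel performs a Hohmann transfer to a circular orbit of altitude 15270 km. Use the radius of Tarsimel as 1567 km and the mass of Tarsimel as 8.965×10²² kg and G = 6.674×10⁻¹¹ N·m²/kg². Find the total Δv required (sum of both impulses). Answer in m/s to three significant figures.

Δv_total ≈ 872 m/s

μ = GM = 6.674×10⁻¹¹ × 8.965×10²² = 5.983×10¹² m³/s².
r₁ = 1567 + 556.9 = 2123.9 km = 2.1239×10⁶ m.
r₂ = 1567 + 15270 = 16837 km = 1.6837×10⁷ m.
Transfer ellipse a_t = (r₁ + r₂)/2 = 9.480×10⁶ m.
At r₁: circular v_c1 = √(μ/r₁) = 1678 m/s; transfer-periapsis v_p = √[μ(2/r₁ − 1/a_t)] = 2237 m/s.
Δv₁ = v_p − v_c1 = 558.3 m/s.
At r₂: circular v_c2 = √(μ/r₂) = 596.1 m/s; transfer-apoapsis v_a = √[μ(2/r₂ − 1/a_t)] = 282.2 m/s.
Δv₂ = v_c2 − v_a = 314.0 m/s.
Total Δv = Δv₁ + Δv₂ = 872.3 m/s.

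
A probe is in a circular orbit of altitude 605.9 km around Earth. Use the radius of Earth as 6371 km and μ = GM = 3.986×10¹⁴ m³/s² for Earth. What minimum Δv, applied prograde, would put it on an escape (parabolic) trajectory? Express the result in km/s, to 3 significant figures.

r = 6371 + 605.9 = 6976.9 km = 6.9769×10⁶ m.
Circular speed v_c = √(μ/r) = 7559 m/s.
Escape speed v_esc = √(2μ/r) = √2 × v_c = 10690 m/s.
Δv = v_esc − v_c = 3131 m/s = 3.131 km/s.

Δv ≈ 3.13 km/s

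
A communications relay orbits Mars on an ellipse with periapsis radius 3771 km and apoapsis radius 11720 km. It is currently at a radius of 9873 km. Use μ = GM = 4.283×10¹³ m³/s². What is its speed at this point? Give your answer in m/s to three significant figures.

v ≈ 1770 m/s

Semi-major axis a = (r_p + r_a)/2 = 7745.5 km = 7.746×10⁶ m.
Vis-viva: v² = μ(2/r − 1/a) = 4.283×10¹³ × (2.026×10⁻⁷ − 1.291×10⁻⁷) = 3.147×10⁶ m²/s².
v = 1774 m/s.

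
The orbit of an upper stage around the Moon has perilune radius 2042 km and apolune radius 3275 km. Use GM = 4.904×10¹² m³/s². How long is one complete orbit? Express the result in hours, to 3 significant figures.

T ≈ 3.42 hours

Semi-major axis a = (r_p + r_a)/2 = (2042.0 + 3275.0)/2 = 2658.5 km = 2.658×10⁶ m.
By Kepler's third law T = 2π√(a³/μ) = 2π × 1.957×10³ = 1.230×10⁴ s.
= 3.416 hours.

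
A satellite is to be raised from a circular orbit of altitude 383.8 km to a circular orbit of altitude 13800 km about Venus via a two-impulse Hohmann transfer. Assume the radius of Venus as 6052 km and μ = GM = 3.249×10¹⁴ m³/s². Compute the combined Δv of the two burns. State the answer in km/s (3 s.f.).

Δv_total ≈ 2.84 km/s

r₁ = 6052 + 383.8 = 6435.8 km = 6.4358×10⁶ m.
r₂ = 6052 + 13800 = 19852 km = 1.9852×10⁷ m.
Transfer ellipse a_t = (r₁ + r₂)/2 = 1.314×10⁷ m.
At r₁: circular v_c1 = √(μ/r₁) = 7105 m/s; transfer-periapsis v_p = √[μ(2/r₁ − 1/a_t)] = 8732 m/s.
Δv₁ = v_p − v_c1 = 1627 m/s.
At r₂: circular v_c2 = √(μ/r₂) = 4046 m/s; transfer-apoapsis v_a = √[μ(2/r₂ − 1/a_t)] = 2831 m/s.
Δv₂ = v_c2 − v_a = 1215 m/s.
Total Δv = Δv₁ + Δv₂ = 2842 m/s = 2.842 km/s.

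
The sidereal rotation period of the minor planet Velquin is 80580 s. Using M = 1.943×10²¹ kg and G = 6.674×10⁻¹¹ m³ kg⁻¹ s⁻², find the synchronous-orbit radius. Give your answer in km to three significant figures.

μ = GM = 6.674×10⁻¹¹ × 1.943×10²¹ = 1.297×10¹¹ m³/s².
A synchronous orbit has period T, so by Kepler's third law a = (μT²/4π²)^(1/3).
μT²/4π² = 1.297×10¹¹ × (8.058×10⁴)² / 39.48 = 2.133×10¹⁹ m³.
a = 2.773×10⁶ m = 2773.2 km.

r_sync ≈ 2770 km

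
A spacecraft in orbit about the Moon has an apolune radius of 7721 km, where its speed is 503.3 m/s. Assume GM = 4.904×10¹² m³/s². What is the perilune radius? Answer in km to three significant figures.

perilune radius ≈ 1920 km

r_a = 7.721×10⁶ m.
Specific energy ε = v²/2 − μ/r = -5.085×10⁵ J/kg, so a = −μ/(2ε) = 4.822×10⁶ m.
The apsides satisfy r_p + r_a = 2a, so the perilune radius is 2a − r_a = 1.923×10⁶ m = 1923.1 km.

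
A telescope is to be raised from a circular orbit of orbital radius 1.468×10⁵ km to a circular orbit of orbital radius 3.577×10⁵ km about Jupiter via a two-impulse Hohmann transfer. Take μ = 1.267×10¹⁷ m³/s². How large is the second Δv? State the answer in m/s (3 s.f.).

r₁ = 1.468×10⁵ km = 1.468×10⁸ m.
r₂ = 3.577×10⁵ km = 3.577×10⁸ m.
Transfer ellipse a_t = (r₁ + r₂)/2 = 2.522×10⁸ m.
At r₁: circular v_c1 = √(μ/r₁) = 29380 m/s; transfer-perijove v_p = √[μ(2/r₁ − 1/a_t)] = 34980 m/s.
At r₂: circular v_c2 = √(μ/r₂) = 18820 m/s; transfer-apojove v_a = √[μ(2/r₂ − 1/a_t)] = 14360 m/s.
Δv₂ = v_c2 − v_a = 4463 m/s.

Δv ≈ 4460 m/s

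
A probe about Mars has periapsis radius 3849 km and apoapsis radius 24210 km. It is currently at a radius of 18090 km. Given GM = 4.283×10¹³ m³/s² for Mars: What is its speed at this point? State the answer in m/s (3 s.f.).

v ≈ 1300 m/s

Semi-major axis a = (r_p + r_a)/2 = 14030 km = 1.403×10⁷ m.
Vis-viva: v² = μ(2/r − 1/a) = 4.283×10¹³ × (1.106×10⁻⁷ − 7.128×10⁻⁸) = 1.682×10⁶ m²/s².
v = 1297 m/s.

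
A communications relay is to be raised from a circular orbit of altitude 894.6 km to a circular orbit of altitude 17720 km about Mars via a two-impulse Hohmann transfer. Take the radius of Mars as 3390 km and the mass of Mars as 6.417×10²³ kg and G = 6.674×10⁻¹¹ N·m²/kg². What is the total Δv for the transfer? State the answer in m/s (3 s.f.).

Δv_total ≈ 1510 m/s

μ = GM = 6.674×10⁻¹¹ × 6.417×10²³ = 4.283×10¹³ m³/s².
r₁ = 3390 + 894.6 = 4284.6 km = 4.2846×10⁶ m.
r₂ = 3390 + 17720 = 21110 km = 2.1110×10⁷ m.
Transfer ellipse a_t = (r₁ + r₂)/2 = 1.270×10⁷ m.
At r₁: circular v_c1 = √(μ/r₁) = 3162 m/s; transfer-periapsis v_p = √[μ(2/r₁ − 1/a_t)] = 4077 m/s.
Δv₁ = v_p − v_c1 = 915.0 m/s.
At r₂: circular v_c2 = √(μ/r₂) = 1424 m/s; transfer-apoapsis v_a = √[μ(2/r₂ − 1/a_t)] = 827.4 m/s.
Δv₂ = v_c2 − v_a = 596.9 m/s.
Total Δv = Δv₁ + Δv₂ = 1512 m/s.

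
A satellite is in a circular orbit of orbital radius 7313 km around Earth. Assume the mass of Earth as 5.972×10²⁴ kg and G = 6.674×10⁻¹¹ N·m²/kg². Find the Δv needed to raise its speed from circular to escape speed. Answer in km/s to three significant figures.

Δv ≈ 3.06 km/s

μ = GM = 6.674×10⁻¹¹ × 5.972×10²⁴ = 3.986×10¹⁴ m³/s².
r = 7313 km = 7.313×10⁶ m.
Circular speed v_c = √(μ/r) = 7383 m/s.
Escape speed v_esc = √(2μ/r) = √2 × v_c = 10440 m/s.
Δv = v_esc − v_c = 3058 m/s = 3.058 km/s.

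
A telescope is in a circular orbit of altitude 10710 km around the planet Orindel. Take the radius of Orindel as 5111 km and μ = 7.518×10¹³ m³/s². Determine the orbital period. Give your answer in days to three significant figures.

r = 5111 + 10710 = 15821 km = 1.5821×10⁷ m.
Kepler's third law: T = 2π√(r³/μ) = 2π√((1.582×10⁷)³ / 7.518×10¹³).
r³/μ = 5.267×10⁷ s², so T = 2π × 7.258×10³ = 4.560×10⁴ s.
Converting: 4.560×10⁴ s ÷ 86400 = 0.5278 days.

T ≈ 0.528 days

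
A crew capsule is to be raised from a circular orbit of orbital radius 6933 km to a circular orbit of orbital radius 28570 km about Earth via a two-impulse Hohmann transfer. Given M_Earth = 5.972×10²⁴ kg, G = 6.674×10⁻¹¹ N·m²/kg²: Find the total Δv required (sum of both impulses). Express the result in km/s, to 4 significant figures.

Δv_total ≈ 3.438 km/s

μ = GM = 6.674×10⁻¹¹ × 5.972×10²⁴ = 3.986×10¹⁴ m³/s².
r₁ = 6933 km = 6.933×10⁶ m.
r₂ = 28570 km = 2.857×10⁷ m.
Transfer ellipse a_t = (r₁ + r₂)/2 = 1.775×10⁷ m.
At r₁: circular v_c1 = √(μ/r₁) = 7582 m/s; transfer-perigee v_p = √[μ(2/r₁ − 1/a_t)] = 9619 m/s.
Δv₁ = v_p − v_c1 = 2037 m/s.
At r₂: circular v_c2 = √(μ/r₂) = 3735 m/s; transfer-apogee v_a = √[μ(2/r₂ − 1/a_t)] = 2334 m/s.
Δv₂ = v_c2 − v_a = 1401 m/s.
Total Δv = Δv₁ + Δv₂ = 3438 m/s = 3.438 km/s.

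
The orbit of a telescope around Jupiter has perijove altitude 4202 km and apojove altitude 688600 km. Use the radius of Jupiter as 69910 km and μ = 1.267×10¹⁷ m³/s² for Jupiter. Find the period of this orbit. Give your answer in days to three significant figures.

T ≈ 1.74 days

r_p = 69910 + 4202 = 74112 km = 7.4112×10⁷ m.
r_a = 69910 + 688600 = 758510 km = 7.5851×10⁸ m.
Semi-major axis a = (r_p + r_a)/2 = (74112 + 7.5851×10⁵)/2 = 4.1631×10⁵ km = 4.163×10⁸ m.
By Kepler's third law T = 2π√(a³/μ) = 2π × 2.386×10⁴ = 1.499×10⁵ s.
= 1.735 days.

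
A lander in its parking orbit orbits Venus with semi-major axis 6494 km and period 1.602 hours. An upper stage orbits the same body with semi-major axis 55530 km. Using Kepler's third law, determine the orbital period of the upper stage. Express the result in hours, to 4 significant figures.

T₂ ≈ 40.06 hours

Kepler's third law: T² ∝ a³, so T₂ = T₁ (a₂/a₁)^(3/2).
a₂/a₁ = 8.551, (a₂/a₁)^(3/2) = 25.00.
T₂ = 1.602 × 25.00 = 40.06 hours.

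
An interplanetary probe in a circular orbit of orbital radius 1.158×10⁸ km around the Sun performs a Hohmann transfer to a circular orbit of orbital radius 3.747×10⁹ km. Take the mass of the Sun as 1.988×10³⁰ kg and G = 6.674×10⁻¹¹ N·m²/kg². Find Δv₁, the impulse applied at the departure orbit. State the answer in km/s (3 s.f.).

Δv ≈ 13.3 km/s

μ = GM = 6.674×10⁻¹¹ × 1.988×10³⁰ = 1.327×10²⁰ m³/s².
r₁ = 1.158×10⁸ km = 1.158×10¹¹ m.
r₂ = 3.747×10⁹ km = 3.747×10¹² m.
Transfer ellipse a_t = (r₁ + r₂)/2 = 1.931×10¹² m.
At r₁: circular v_c1 = √(μ/r₁) = 33850 m/s; transfer-perihelion v_p = √[μ(2/r₁ − 1/a_t)] = 47150 m/s.
Δv₁ = v_p − v_c1 = 13300 m/s.
= 13.30 km/s.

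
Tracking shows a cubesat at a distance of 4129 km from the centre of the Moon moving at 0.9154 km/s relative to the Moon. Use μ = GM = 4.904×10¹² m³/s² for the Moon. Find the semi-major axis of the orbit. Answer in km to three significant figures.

r = 4.129×10⁶ m.
Vis-viva rearranged: 1/a = 2/r − v²/μ = 4.844×10⁻⁷ − 1.709×10⁻⁷ = 3.135×10⁻⁷ m⁻¹.
a = 3.190×10⁶ m = 3189.7 km.

a ≈ 3190 km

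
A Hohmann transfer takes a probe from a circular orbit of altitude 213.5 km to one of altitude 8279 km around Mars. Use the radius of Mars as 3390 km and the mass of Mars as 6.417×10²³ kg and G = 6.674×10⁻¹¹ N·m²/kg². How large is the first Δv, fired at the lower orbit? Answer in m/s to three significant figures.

Δv ≈ 814 m/s

μ = GM = 6.674×10⁻¹¹ × 6.417×10²³ = 4.283×10¹³ m³/s².
r₁ = 3390 + 213.5 = 3603.5 km = 3.6035×10⁶ m.
r₂ = 3390 + 8279 = 11669 km = 1.1669×10⁷ m.
Transfer ellipse a_t = (r₁ + r₂)/2 = 7.636×10⁶ m.
At r₁: circular v_c1 = √(μ/r₁) = 3447 m/s; transfer-periapsis v_p = √[μ(2/r₁ − 1/a_t)] = 4262 m/s.
Δv₁ = v_p − v_c1 = 814.2 m/s.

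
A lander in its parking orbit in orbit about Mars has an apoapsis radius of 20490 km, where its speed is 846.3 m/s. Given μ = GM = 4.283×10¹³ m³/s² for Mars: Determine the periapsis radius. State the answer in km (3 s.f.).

periapsis radius ≈ 4240 km

r_a = 2.049×10⁷ m.
Specific energy ε = v²/2 − μ/r = -1.732×10⁶ J/kg, so a = −μ/(2ε) = 1.236×10⁷ m.
The apsides satisfy r_p + r_a = 2a, so the periapsis radius is 2a − r_a = 4.236×10⁶ m = 4236.1 km.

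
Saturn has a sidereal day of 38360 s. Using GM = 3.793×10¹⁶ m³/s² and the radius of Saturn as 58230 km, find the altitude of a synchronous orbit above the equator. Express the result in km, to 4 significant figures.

A synchronous orbit has period T, so by Kepler's third law a = (μT²/4π²)^(1/3).
μT²/4π² = 3.793×10¹⁶ × (3.836×10⁴)² / 39.48 = 1.414×10²⁴ m³.
a = 1.122×10⁸ m = 1.1223×10⁵ km.
Altitude h = a − R = 1.1223×10⁵ − 58230 = 54005 km.

h_sync ≈ 54000 km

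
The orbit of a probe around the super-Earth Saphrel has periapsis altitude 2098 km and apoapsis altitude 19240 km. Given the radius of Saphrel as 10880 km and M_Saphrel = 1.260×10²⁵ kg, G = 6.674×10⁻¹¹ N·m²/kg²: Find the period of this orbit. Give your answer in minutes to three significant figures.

T ≈ 361 minutes

μ = GM = 6.674×10⁻¹¹ × 1.260×10²⁵ = 8.409×10¹⁴ m³/s².
r_p = 10880 + 2098 = 12978 km = 1.2978×10⁷ m.
r_a = 10880 + 19240 = 30120 km = 3.0120×10⁷ m.
Semi-major axis a = (r_p + r_a)/2 = (12978 + 30120)/2 = 21549 km = 2.155×10⁷ m.
By Kepler's third law T = 2π√(a³/μ) = 2π × 3.450×10³ = 2.167×10⁴ s.
= 361.2 minutes.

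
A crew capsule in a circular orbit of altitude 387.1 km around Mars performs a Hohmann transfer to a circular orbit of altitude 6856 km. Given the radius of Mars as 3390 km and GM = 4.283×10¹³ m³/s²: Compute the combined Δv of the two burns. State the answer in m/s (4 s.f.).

r₁ = 3390 + 387.1 = 3777.1 km = 3.7771×10⁶ m.
r₂ = 3390 + 6856 = 10246 km = 1.0246×10⁷ m.
Transfer ellipse a_t = (r₁ + r₂)/2 = 7.012×10⁶ m.
At r₁: circular v_c1 = √(μ/r₁) = 3367 m/s; transfer-periapsis v_p = √[μ(2/r₁ − 1/a_t)] = 4071 m/s.
Δv₁ = v_p − v_c1 = 703.3 m/s.
At r₂: circular v_c2 = √(μ/r₂) = 2045 m/s; transfer-apoapsis v_a = √[μ(2/r₂ − 1/a_t)] = 1501 m/s.
Δv₂ = v_c2 − v_a = 543.9 m/s.
Total Δv = Δv₁ + Δv₂ = 1247 m/s.

Δv_total ≈ 1247 m/s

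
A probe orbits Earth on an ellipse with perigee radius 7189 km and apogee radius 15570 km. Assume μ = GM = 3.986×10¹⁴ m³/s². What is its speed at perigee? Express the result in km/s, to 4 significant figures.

Semi-major axis a = (r_p + r_a)/2 = 11380 km = 1.138×10⁷ m.
Vis-viva: v² = μ(2/r − 1/a) = 3.986×10¹⁴ × (2.782×10⁻⁷ − 8.788×10⁻⁸) = 7.586×10⁷ m²/s².
v = 8710 m/s = 8.710 km/s.

v ≈ 8.710 km/s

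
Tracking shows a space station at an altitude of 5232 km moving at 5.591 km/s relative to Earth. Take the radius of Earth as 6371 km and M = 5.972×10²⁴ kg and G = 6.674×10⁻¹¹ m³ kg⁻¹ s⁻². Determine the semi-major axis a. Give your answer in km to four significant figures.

μ = GM = 6.674×10⁻¹¹ × 5.972×10²⁴ = 3.986×10¹⁴ m³/s².
r = 6371 + 5232 = 11603 km = 1.160×10⁷ m.
Specific orbital energy ε = v²/2 − μ/r = (5591)²/2 − 3.986×10¹⁴/1.160×10⁷ = -1.872×10⁷ J/kg.
Since ε = −μ/(2a), a = −μ/(2ε) = 1.064×10⁷ m = 10645 km.

a ≈ 10640 km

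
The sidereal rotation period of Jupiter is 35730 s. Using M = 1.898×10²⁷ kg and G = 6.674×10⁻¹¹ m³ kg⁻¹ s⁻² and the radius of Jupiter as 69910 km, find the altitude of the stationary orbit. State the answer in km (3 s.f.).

μ = GM = 6.674×10⁻¹¹ × 1.898×10²⁷ = 1.267×10¹⁷ m³/s².
A synchronous orbit has period T, so by Kepler's third law a = (μT²/4π²)^(1/3).
μT²/4π² = 1.267×10¹⁷ × (3.573×10⁴)² / 39.48 = 4.096×10²⁴ m³.
a = 1.600×10⁸ m = 1.6000×10⁵ km.
Altitude h = a − R = 1.6000×10⁵ − 69910 = 90094 km.

h_sync ≈ 90100 km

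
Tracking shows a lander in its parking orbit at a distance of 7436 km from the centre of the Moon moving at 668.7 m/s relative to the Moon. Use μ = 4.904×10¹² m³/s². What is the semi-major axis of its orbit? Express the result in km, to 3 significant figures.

a ≈ 5620 km

r = 7.436×10⁶ m.
Vis-viva rearranged: 1/a = 2/r − v²/μ = 2.690×10⁻⁷ − 9.118×10⁻⁸ = 1.778×10⁻⁷ m⁻¹.
a = 5.625×10⁶ m = 5625.0 km.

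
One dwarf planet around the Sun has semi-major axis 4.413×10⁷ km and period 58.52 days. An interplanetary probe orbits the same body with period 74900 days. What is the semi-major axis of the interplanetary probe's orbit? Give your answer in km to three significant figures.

a₂ ≈ 5.20×10⁹ km

Kepler's third law: a³ ∝ T², so a₂ = a₁ (T₂/T₁)^(2/3).
T₂/T₁ = 1280, (T₂/T₁)^(2/3) = 117.9.
a₂ = 4.413×10⁷ × 117.9 = 5.202×10⁹ km.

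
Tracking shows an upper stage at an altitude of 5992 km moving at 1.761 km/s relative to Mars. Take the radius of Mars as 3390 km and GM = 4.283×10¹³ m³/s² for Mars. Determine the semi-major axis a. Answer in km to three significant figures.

a ≈ 7100 km

r = 3390 + 5992 = 9382.0 km = 9.382×10⁶ m.
Vis-viva rearranged: 1/a = 2/r − v²/μ = 2.132×10⁻⁷ − 7.241×10⁻⁸ = 1.408×10⁻⁷ m⁻¹.
a = 7.104×10⁶ m = 7103.8 km.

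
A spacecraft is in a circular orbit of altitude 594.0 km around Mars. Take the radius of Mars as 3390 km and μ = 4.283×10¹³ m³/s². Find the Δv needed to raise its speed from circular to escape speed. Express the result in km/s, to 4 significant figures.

r = 3390 + 594.0 = 3984.0 km = 3.9840×10⁶ m.
Circular speed v_c = √(μ/r) = 3279 m/s.
Escape speed v_esc = √(2μ/r) = √2 × v_c = 4637 m/s.
Δv = v_esc − v_c = 1358 m/s = 1.358 km/s.

Δv ≈ 1.358 km/s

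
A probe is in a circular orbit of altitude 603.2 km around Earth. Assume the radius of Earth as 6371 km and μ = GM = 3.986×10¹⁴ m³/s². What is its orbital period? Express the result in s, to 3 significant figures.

r = 6371 + 603.2 = 6974.2 km = 6.9742×10⁶ m.
Kepler's third law: T = 2π√(r³/μ) = 2π√((6.974×10⁶)³ / 3.986×10¹⁴).
r³/μ = 8.510×10⁵ s², so T = 2π × 9.225×10² = 5.796×10³ s.

T ≈ 5800 s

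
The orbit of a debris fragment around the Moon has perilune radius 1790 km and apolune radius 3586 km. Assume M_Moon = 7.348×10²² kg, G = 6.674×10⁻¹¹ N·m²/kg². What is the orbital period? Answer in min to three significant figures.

μ = GM = 6.674×10⁻¹¹ × 7.348×10²² = 4.904×10¹² m³/s².
Semi-major axis a = (r_p + r_a)/2 = (1790.0 + 3586.0)/2 = 2688.0 km = 2.688×10⁶ m.
By Kepler's third law T = 2π√(a³/μ) = 2π × 1.990×10³ = 1.250×10⁴ s.
= 208.4 min.

T ≈ 208 min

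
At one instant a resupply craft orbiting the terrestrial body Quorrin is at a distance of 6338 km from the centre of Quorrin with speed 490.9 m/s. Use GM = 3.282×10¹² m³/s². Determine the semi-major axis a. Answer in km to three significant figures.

a ≈ 4130 km

r = 6.338×10⁶ m.
Vis-viva rearranged: 1/a = 2/r − v²/μ = 3.156×10⁻⁷ − 7.343×10⁻⁸ = 2.421×10⁻⁷ m⁻¹.
a = 4.130×10⁶ m = 4130.0 km.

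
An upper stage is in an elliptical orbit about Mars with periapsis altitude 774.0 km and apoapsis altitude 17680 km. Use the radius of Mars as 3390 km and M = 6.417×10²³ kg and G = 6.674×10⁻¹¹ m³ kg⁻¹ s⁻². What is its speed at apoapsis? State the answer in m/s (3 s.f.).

v ≈ 819 m/s

μ = GM = 6.674×10⁻¹¹ × 6.417×10²³ = 4.283×10¹³ m³/s².
r_p = 3390 + 774.0 = 4164.0 km = 4.1640×10⁶ m.
r_a = 3390 + 17680 = 21070 km = 2.1070×10⁷ m.
Semi-major axis a = (r_p + r_a)/2 = 12617 km = 1.262×10⁷ m.
Vis-viva: v² = μ(2/r − 1/a) = 4.283×10¹³ × (9.492×10⁻⁸ − 7.926×10⁻⁸) = 6.708×10⁵ m²/s².
v = 819.0 m/s.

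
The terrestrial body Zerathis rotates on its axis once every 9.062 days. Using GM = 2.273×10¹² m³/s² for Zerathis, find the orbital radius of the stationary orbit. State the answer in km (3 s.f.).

r_sync ≈ 32800 km

T = 9.062 days = 7.830×10⁵ s.
A synchronous orbit has period T, so by Kepler's third law a = (μT²/4π²)^(1/3).
μT²/4π² = 2.273×10¹² × (7.830×10⁵)² / 39.48 = 3.530×10²² m³.
a = 3.280×10⁷ m = 32802 km.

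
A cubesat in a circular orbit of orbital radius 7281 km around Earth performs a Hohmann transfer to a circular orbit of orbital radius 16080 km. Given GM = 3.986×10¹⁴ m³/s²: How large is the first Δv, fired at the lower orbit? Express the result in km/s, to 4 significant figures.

r₁ = 7281 km = 7.281×10⁶ m.
r₂ = 16080 km = 1.608×10⁷ m.
Transfer ellipse a_t = (r₁ + r₂)/2 = 1.168×10⁷ m.
At r₁: circular v_c1 = √(μ/r₁) = 7399 m/s; transfer-perigee v_p = √[μ(2/r₁ − 1/a_t)] = 8681 m/s.
Δv₁ = v_p − v_c1 = 1282 m/s.
= 1.282 km/s.

Δv ≈ 1.282 km/s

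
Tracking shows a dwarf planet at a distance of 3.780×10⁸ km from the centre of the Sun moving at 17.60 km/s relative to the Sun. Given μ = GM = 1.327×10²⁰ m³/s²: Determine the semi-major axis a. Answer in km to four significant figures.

r = 3.780×10¹¹ m.
Specific orbital energy ε = v²/2 − μ/r = (17600)²/2 − 1.327×10²⁰/3.780×10¹¹ = -1.962×10⁸ J/kg.
Since ε = −μ/(2a), a = −μ/(2ε) = 3.382×10¹¹ m = 3.3821×10⁸ km.

a ≈ 3.382×10⁸ km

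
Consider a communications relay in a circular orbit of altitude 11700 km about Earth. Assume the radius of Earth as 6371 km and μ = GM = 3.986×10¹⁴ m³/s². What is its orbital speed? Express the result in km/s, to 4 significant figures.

v ≈ 4.697 km/s

r = 6371 + 11700 = 18071 km = 1.8071×10⁷ m.
For a circular orbit v = √(μ/r) = √(3.986×10¹⁴ / 1.807×10⁷) = √(2.206×10⁷) = 4697 m/s.
That is 4.697 km/s.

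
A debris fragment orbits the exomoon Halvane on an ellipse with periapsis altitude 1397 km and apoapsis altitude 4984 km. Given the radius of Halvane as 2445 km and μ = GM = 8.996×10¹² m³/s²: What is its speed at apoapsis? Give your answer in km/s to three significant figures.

r_p = 2445 + 1397 = 3842.0 km = 3.8420×10⁶ m.
r_a = 2445 + 4984 = 7429.0 km = 7.4290×10⁶ m.
Semi-major axis a = (r_p + r_a)/2 = 5635.5 km = 5.636×10⁶ m.
Vis-viva: v² = μ(2/r − 1/a) = 8.996×10¹² × (2.692×10⁻⁷ − 1.774×10⁻⁷) = 8.256×10⁵ m²/s².
v = 908.6 m/s = 0.9086 km/s.

v ≈ 0.909 km/s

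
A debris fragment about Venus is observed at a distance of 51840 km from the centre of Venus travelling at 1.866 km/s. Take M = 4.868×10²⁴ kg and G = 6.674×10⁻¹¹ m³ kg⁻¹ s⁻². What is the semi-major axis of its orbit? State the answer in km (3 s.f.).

a ≈ 35900 km

μ = GM = 6.674×10⁻¹¹ × 4.868×10²⁴ = 3.249×10¹⁴ m³/s².
r = 5.184×10⁷ m.
Vis-viva rearranged: 1/a = 2/r − v²/μ = 3.858×10⁻⁸ − 1.072×10⁻⁸ = 2.786×10⁻⁸ m⁻¹.
a = 3.589×10⁷ m = 35890 km.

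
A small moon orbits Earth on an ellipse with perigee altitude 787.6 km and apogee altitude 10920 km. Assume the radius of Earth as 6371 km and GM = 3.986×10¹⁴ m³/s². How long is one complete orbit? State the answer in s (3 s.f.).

r_p = 6371 + 787.6 = 7158.6 km = 7.1586×10⁶ m.
r_a = 6371 + 10920 = 17291 km = 1.7291×10⁷ m.
Semi-major axis a = (r_p + r_a)/2 = (7158.6 + 17291)/2 = 12225 km = 1.222×10⁷ m.
By Kepler's third law T = 2π√(a³/μ) = 2π × 2.141×10³ = 1.345×10⁴ s.

T ≈ 13500 s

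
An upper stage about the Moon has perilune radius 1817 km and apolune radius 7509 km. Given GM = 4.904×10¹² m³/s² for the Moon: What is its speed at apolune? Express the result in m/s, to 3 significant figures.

v ≈ 504 m/s

Semi-major axis a = (r_p + r_a)/2 = 4663.0 km = 4.663×10⁶ m.
Vis-viva: v² = μ(2/r − 1/a) = 4.904×10¹² × (2.663×10⁻⁷ − 2.145×10⁻⁷) = 2.545×10⁵ m²/s².
v = 504.5 m/s.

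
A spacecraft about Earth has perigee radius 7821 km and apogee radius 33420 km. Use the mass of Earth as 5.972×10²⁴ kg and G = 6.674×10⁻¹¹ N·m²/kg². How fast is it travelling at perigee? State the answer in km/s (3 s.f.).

v ≈ 9.09 km/s

μ = GM = 6.674×10⁻¹¹ × 5.972×10²⁴ = 3.986×10¹⁴ m³/s².
Semi-major axis a = (r_p + r_a)/2 = 20620 km = 2.062×10⁷ m.
Vis-viva: v² = μ(2/r − 1/a) = 3.986×10¹⁴ × (2.557×10⁻⁷ − 4.850×10⁻⁸) = 8.259×10⁷ m²/s².
v = 9088 m/s = 9.088 km/s.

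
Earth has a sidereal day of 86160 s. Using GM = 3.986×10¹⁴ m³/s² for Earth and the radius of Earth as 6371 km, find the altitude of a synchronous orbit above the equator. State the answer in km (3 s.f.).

A synchronous orbit has period T, so by Kepler's third law a = (μT²/4π²)^(1/3).
μT²/4π² = 3.986×10¹⁴ × (8.616×10⁴)² / 39.48 = 7.495×10²² m³.
a = 4.216×10⁷ m = 42163 km.
Altitude h = a − R = 42163 − 6371 = 35792 km.

h_sync ≈ 35800 km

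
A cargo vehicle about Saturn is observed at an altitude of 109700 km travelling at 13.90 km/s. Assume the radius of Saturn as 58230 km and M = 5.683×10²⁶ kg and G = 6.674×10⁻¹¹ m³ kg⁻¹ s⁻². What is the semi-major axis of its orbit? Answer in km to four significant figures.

a ≈ 1.467×10⁵ km

μ = GM = 6.674×10⁻¹¹ × 5.683×10²⁶ = 3.793×10¹⁶ m³/s².
r = 58230 + 109700 = 1.6793×10⁵ km = 1.679×10⁸ m.
Specific orbital energy ε = v²/2 − μ/r = (13900)²/2 − 3.793×10¹⁶/1.679×10⁸ = -1.293×10⁸ J/kg.
Since ε = −μ/(2a), a = −μ/(2ε) = 1.467×10⁸ m = 1.4672×10⁵ km.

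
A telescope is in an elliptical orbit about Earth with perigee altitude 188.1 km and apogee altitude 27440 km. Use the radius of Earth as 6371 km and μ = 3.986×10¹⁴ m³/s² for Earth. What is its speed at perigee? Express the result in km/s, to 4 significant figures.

r_p = 6371 + 188.1 = 6559.1 km = 6.5591×10⁶ m.
r_a = 6371 + 27440 = 33811 km = 3.3811×10⁷ m.
Semi-major axis a = (r_p + r_a)/2 = 20185 km = 2.019×10⁷ m.
Vis-viva: v² = μ(2/r − 1/a) = 3.986×10¹⁴ × (3.049×10⁻⁷ − 4.954×10⁻⁸) = 1.018×10⁸ m²/s².
v = 10090 m/s = 10.09 km/s.

v ≈ 10.09 km/s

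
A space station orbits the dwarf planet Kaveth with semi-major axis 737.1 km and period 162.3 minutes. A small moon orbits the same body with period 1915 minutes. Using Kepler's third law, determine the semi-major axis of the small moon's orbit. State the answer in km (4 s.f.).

Kepler's third law: a³ ∝ T², so a₂ = a₁ (T₂/T₁)^(2/3).
T₂/T₁ = 11.80, (T₂/T₁)^(2/3) = 5.183.
a₂ = 737.1 × 5.183 = 3820 km.

a₂ ≈ 3820 km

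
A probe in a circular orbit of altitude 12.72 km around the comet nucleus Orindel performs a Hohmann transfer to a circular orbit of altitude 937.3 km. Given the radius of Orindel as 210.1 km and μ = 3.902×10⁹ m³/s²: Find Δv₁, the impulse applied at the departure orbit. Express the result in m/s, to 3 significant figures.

Δv ≈ 38.9 m/s

r₁ = 210.1 + 12.72 = 222.82 km = 2.2282×10⁵ m.
r₂ = 210.1 + 937.3 = 1147.4 km = 1.1474×10⁶ m.
Transfer ellipse a_t = (r₁ + r₂)/2 = 6.851×10⁵ m.
At r₁: circular v_c1 = √(μ/r₁) = 132.3 m/s; transfer-periapsis v_p = √[μ(2/r₁ − 1/a_t)] = 171.3 m/s.
Δv₁ = v_p − v_c1 = 38.92 m/s.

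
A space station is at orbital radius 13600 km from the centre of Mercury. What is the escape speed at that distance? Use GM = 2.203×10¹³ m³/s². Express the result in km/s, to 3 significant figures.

v_esc ≈ 1.80 km/s

r = 13600 km = 1.360×10⁷ m.
Escape speed v_esc = √(2μ/r) = √(2 × 2.203×10¹³ / 1.360×10⁷) = √(3.240×10⁶) = 1800 m/s.
= 1.800 km/s.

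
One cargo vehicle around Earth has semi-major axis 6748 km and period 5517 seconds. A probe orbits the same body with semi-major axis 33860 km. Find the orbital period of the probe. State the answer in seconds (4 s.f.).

Kepler's third law: T² ∝ a³, so T₂ = T₁ (a₂/a₁)^(3/2).
a₂/a₁ = 5.018, (a₂/a₁)^(3/2) = 11.24.
T₂ = 5517 × 11.24 = 62010 seconds.

T₂ ≈ 62010 seconds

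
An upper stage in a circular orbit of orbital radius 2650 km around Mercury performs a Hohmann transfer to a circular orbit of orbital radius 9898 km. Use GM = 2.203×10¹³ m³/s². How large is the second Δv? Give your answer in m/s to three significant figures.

r₁ = 2650 km = 2.650×10⁶ m.
r₂ = 9898 km = 9.898×10⁶ m.
Transfer ellipse a_t = (r₁ + r₂)/2 = 6.274×10⁶ m.
At r₁: circular v_c1 = √(μ/r₁) = 2883 m/s; transfer-periherm v_p = √[μ(2/r₁ − 1/a_t)] = 3621 m/s.
At r₂: circular v_c2 = √(μ/r₂) = 1492 m/s; transfer-apoherm v_a = √[μ(2/r₂ − 1/a_t)] = 969.6 m/s.
Δv₂ = v_c2 − v_a = 522.3 m/s.

Δv ≈ 522 m/s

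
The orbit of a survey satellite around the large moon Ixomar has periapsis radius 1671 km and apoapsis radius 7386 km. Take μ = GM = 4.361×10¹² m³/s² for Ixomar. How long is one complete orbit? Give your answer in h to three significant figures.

Semi-major axis a = (r_p + r_a)/2 = (1671.0 + 7386.0)/2 = 4528.5 km = 4.528×10⁶ m.
By Kepler's third law T = 2π√(a³/μ) = 2π × 4.615×10³ = 2.899×10⁴ s.
= 8.054 h.

T ≈ 8.05 h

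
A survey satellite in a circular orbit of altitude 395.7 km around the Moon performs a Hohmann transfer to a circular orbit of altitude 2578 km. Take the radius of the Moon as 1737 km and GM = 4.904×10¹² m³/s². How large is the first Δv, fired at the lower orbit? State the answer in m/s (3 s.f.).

r₁ = 1737 + 395.7 = 2132.7 km = 2.1327×10⁶ m.
r₂ = 1737 + 2578 = 4315.0 km = 4.3150×10⁶ m.
Transfer ellipse a_t = (r₁ + r₂)/2 = 3.224×10⁶ m.
At r₁: circular v_c1 = √(μ/r₁) = 1516 m/s; transfer-perilune v_p = √[μ(2/r₁ − 1/a_t)] = 1754 m/s.
Δv₁ = v_p − v_c1 = 238.0 m/s.

Δv ≈ 238 m/s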